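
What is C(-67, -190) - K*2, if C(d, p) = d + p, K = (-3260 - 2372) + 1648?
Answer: 7711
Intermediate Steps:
K = -3984 (K = -5632 + 1648 = -3984)
C(-67, -190) - K*2 = (-67 - 190) - (-3984)*2 = -257 - 1*(-7968) = -257 + 7968 = 7711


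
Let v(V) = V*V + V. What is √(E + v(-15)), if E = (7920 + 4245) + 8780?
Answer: √21155 ≈ 145.45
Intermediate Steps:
E = 20945 (E = 12165 + 8780 = 20945)
v(V) = V + V² (v(V) = V² + V = V + V²)
√(E + v(-15)) = √(20945 - 15*(1 - 15)) = √(20945 - 15*(-14)) = √(20945 + 210) = √21155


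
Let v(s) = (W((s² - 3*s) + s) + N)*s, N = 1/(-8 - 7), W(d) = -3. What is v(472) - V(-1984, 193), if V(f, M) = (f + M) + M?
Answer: 2258/15 ≈ 150.53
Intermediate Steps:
N = -1/15 (N = 1/(-15) = -1/15 ≈ -0.066667)
V(f, M) = f + 2*M (V(f, M) = (M + f) + M = f + 2*M)
v(s) = -46*s/15 (v(s) = (-3 - 1/15)*s = -46*s/15)
v(472) - V(-1984, 193) = -46/15*472 - (-1984 + 2*193) = -21712/15 - (-1984 + 386) = -21712/15 - 1*(-1598) = -21712/15 + 1598 = 2258/15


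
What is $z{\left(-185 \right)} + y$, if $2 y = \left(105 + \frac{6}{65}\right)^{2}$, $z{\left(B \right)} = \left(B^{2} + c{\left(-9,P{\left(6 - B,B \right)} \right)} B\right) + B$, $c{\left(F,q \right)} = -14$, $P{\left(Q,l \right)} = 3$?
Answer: $\frac{356186061}{8450} \approx 42152.0$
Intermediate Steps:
$z{\left(B \right)} = B^{2} - 13 B$ ($z{\left(B \right)} = \left(B^{2} - 14 B\right) + B = B^{2} - 13 B$)
$y = \frac{46662561}{8450}$ ($y = \frac{\left(105 + \frac{6}{65}\right)^{2}}{2} = \frac{\left(\frac{6831}{65}\right)^{2}}{2} = \frac{1}{2} \cdot \frac{46662561}{4225} = \frac{46662561}{8450} \approx 5522.2$)
$z{\left(-185 \right)} + y = - 185 \left(-13 - 185\right) + \frac{46662561}{8450} = \left(-185\right) \left(-198\right) + \frac{46662561}{8450} = 36630 + \frac{46662561}{8450} = \frac{356186061}{8450}$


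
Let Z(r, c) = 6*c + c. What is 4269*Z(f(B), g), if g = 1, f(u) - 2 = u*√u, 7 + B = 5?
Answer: 29883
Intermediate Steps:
B = -2 (B = -7 + 5 = -2)
f(u) = 2 + u^(3/2) (f(u) = 2 + u*√u = 2 + u^(3/2))
Z(r, c) = 7*c
4269*Z(f(B), g) = 4269*(7*1) = 4269*7 = 29883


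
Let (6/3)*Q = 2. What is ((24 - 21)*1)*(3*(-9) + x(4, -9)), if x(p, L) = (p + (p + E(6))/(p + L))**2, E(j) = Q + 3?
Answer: -1593/25 ≈ -63.720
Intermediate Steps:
Q = 1 (Q = (1/2)*2 = 1)
E(j) = 4 (E(j) = 1 + 3 = 4)
x(p, L) = (p + (4 + p)/(L + p))**2 (x(p, L) = (p + (p + 4)/(p + L))**2 = (p + (4 + p)/(L + p))**2)
((24 - 21)*1)*(3*(-9) + x(4, -9)) = ((24 - 21)*1)*(3*(-9) + (4 + 4 + 4**2 - 9*4)**2/(-9 + 4)**2) = (3*1)*(-27 + (4 + 4 + 16 - 36)**2/(-5)**2) = 3*(-27 + (1/25)*(-12)**2) = 3*(-27 + (1/25)*144) = 3*(-27 + 144/25) = 3*(-531/25) = -1593/25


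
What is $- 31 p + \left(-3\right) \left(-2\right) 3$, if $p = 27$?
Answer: $-819$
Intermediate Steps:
$- 31 p + \left(-3\right) \left(-2\right) 3 = \left(-31\right) 27 + \left(-3\right) \left(-2\right) 3 = -837 + 6 \cdot 3 = -837 + 18 = -819$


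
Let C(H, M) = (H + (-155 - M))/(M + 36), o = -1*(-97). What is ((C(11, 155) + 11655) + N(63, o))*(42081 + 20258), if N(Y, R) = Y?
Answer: 139504645421/191 ≈ 7.3039e+8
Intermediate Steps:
o = 97
C(H, M) = (-155 + H - M)/(36 + M)
((C(11, 155) + 11655) + N(63, o))*(42081 + 20258) = (((-155 + 11 - 1*155)/(36 + 155) + 11655) + 63)*(42081 + 20258) = (((-155 + 11 - 155)/191 + 11655) + 63)*62339 = (((1/191)*(-299) + 11655) + 63)*62339 = ((-299/191 + 11655) + 63)*62339 = (2225806/191 + 63)*62339 = (2237839/191)*62339 = 139504645421/191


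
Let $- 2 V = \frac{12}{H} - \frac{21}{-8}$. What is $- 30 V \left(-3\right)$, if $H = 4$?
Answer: $- \frac{2025}{8} \approx -253.13$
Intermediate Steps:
$V = - \frac{45}{16}$ ($V = - \frac{\frac{12}{4} - \frac{21}{-8}}{2} = - \frac{12 \cdot \frac{1}{4} - - \frac{21}{8}}{2} = - \frac{3 + \frac{21}{8}}{2} = \left(- \frac{1}{2}\right) \frac{45}{8} = - \frac{45}{16} \approx -2.8125$)
$- 30 V \left(-3\right) = \left(-30\right) \left(- \frac{45}{16}\right) \left(-3\right) = \frac{675}{8} \left(-3\right) = - \frac{2025}{8}$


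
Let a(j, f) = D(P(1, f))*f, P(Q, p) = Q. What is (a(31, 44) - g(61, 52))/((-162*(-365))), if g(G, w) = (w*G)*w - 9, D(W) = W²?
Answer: -164891/59130 ≈ -2.7886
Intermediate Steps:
a(j, f) = f (a(j, f) = 1²*f = 1*f = f)
g(G, w) = -9 + G*w² (g(G, w) = (G*w)*w - 9 = G*w² - 9 = -9 + G*w²)
(a(31, 44) - g(61, 52))/((-162*(-365))) = (44 - (-9 + 61*52²))/((-162*(-365))) = (44 - (-9 + 61*2704))/59130 = (44 - (-9 + 164944))*(1/59130) = (44 - 1*164935)*(1/59130) = (44 - 164935)*(1/59130) = -164891*1/59130 = -164891/59130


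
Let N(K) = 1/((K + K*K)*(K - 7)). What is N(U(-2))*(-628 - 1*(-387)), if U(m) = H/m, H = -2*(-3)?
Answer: 241/60 ≈ 4.0167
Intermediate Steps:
H = 6
U(m) = 6/m
N(K) = 1/((-7 + K)*(K + K²)) (N(K) = 1/((K + K²)*(-7 + K)) = 1/((-7 + K)*(K + K²)))
N(U(-2))*(-628 - 1*(-387)) = (1/(((6/(-2)))*(-7 + (6/(-2))² - 36/(-2))))*(-628 - 1*(-387)) = (1/(((6*(-½)))*(-7 + (6*(-½))² - 36*(-1)/2)))*(-628 + 387) = (1/((-3)*(-7 + (-3)² - 6*(-3))))*(-241) = -1/(3*(-7 + 9 + 18))*(-241) = -⅓/20*(-241) = -⅓*1/20*(-241) = -1/60*(-241) = 241/60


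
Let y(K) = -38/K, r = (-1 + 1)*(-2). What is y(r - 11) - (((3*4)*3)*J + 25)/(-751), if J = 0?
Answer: 28813/8261 ≈ 3.4878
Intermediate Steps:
r = 0 (r = 0*(-2) = 0)
y(r - 11) - (((3*4)*3)*J + 25)/(-751) = -38/(0 - 11) - (((3*4)*3)*0 + 25)/(-751) = -38/(-11) - ((12*3)*0 + 25)*(-1)/751 = -38*(-1/11) - (36*0 + 25)*(-1)/751 = 38/11 - (0 + 25)*(-1)/751 = 38/11 - 25*(-1)/751 = 38/11 - 1*(-25/751) = 38/11 + 25/751 = 28813/8261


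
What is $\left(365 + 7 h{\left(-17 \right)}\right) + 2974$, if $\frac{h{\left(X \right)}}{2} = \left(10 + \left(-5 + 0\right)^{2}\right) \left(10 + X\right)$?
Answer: $-91$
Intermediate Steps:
$h{\left(X \right)} = 700 + 70 X$ ($h{\left(X \right)} = 2 \left(10 + \left(-5 + 0\right)^{2}\right) \left(10 + X\right) = 2 \left(10 + \left(-5\right)^{2}\right) \left(10 + X\right) = 2 \left(10 + 25\right) \left(10 + X\right) = 2 \cdot 35 \left(10 + X\right) = 2 \left(350 + 35 X\right) = 700 + 70 X$)
$\left(365 + 7 h{\left(-17 \right)}\right) + 2974 = \left(365 + 7 \left(700 + 70 \left(-17\right)\right)\right) + 2974 = \left(365 + 7 \left(700 - 1190\right)\right) + 2974 = \left(365 + 7 \left(-490\right)\right) + 2974 = \left(365 - 3430\right) + 2974 = -3065 + 2974 = -91$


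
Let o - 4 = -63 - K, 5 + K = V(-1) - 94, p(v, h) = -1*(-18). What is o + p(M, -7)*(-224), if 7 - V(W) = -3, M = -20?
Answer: -4002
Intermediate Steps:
V(W) = 10 (V(W) = 7 - 1*(-3) = 7 + 3 = 10)
p(v, h) = 18
K = -89 (K = -5 + (10 - 94) = -5 - 84 = -89)
o = 30 (o = 4 + (-63 - 1*(-89)) = 4 + (-63 + 89) = 4 + 26 = 30)
o + p(M, -7)*(-224) = 30 + 18*(-224) = 30 - 4032 = -4002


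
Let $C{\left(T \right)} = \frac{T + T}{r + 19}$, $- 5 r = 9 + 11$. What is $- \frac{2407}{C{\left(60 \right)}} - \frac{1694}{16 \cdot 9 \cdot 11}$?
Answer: $- \frac{5435}{18} \approx -301.94$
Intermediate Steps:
$r = -4$ ($r = - \frac{9 + 11}{5} = \left(- \frac{1}{5}\right) 20 = -4$)
$C{\left(T \right)} = \frac{2 T}{15}$ ($C{\left(T \right)} = \frac{T + T}{-4 + 19} = \frac{2 T}{15}$)
$- \frac{2407}{C{\left(60 \right)}} - \frac{1694}{16 \cdot 9 \cdot 11} = - \frac{2407}{\frac{2}{15} \cdot 60} - \frac{1694}{16 \cdot 9 \cdot 11} = - \frac{2407}{8} - \frac{1694}{144 \cdot 11} = \left(-2407\right) \frac{1}{8} - \frac{1694}{1584} = - \frac{2407}{8} - \frac{77}{72} = - \frac{5435}{18}$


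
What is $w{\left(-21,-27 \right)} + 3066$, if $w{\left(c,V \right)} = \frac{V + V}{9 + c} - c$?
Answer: $\frac{6183}{2} \approx 3091.5$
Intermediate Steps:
$w{\left(c,V \right)} = - c + \frac{2 V}{9 + c}$ ($w{\left(c,V \right)} = \frac{2 V}{9 + c} - c = - c + \frac{2 V}{9 + c}$)
$w{\left(-21,-27 \right)} + 3066 = \frac{- \left(-21\right)^{2} - -189 + 2 \left(-27\right)}{9 - 21} + 3066 = \frac{\left(-1\right) 441 + 189 - 54}{-12} + 3066 = - \frac{-441 + 189 - 54}{12} + 3066 = \left(- \frac{1}{12}\right) \left(-306\right) + 3066 = \frac{51}{2} + 3066 = \frac{6183}{2}$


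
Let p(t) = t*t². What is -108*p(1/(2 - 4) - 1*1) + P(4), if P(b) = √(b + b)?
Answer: 729/2 + 2*√2 ≈ 367.33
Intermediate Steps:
p(t) = t³
P(b) = √2*√b (P(b) = √(2*b) = √2*√b)
-108*p(1/(2 - 4) - 1*1) + P(4) = -108*(1/(2 - 4) - 1*1)³ + √2*√4 = -108*(1/(-2) - 1)³ + √2*2 = -108*(-½ - 1)³ + 2*√2 = -108*(-3/2)³ + 2*√2 = -108*(-27/8) + 2*√2 = 729/2 + 2*√2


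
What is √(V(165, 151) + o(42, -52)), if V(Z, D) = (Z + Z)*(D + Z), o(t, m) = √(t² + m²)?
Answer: √(104280 + 2*√1117) ≈ 323.03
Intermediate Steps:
o(t, m) = √(m² + t²)
V(Z, D) = 2*Z*(D + Z) (V(Z, D) = (2*Z)*(D + Z) = 2*Z*(D + Z))
√(V(165, 151) + o(42, -52)) = √(2*165*(151 + 165) + √((-52)² + 42²)) = √(2*165*316 + √(2704 + 1764)) = √(104280 + √4468) = √(104280 + 2*√1117)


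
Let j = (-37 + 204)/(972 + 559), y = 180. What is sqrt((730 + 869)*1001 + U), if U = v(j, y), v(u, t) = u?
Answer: 2*sqrt(937935472079)/1531 ≈ 1265.1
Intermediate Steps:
j = 167/1531 ≈ 0.10908
U = 167/1531 ≈ 0.10908
sqrt((730 + 869)*1001 + U) = sqrt((730 + 869)*1001 + 167/1531) = sqrt(1599*1001 + 167/1531) = sqrt(1600599 + 167/1531) = sqrt(2450517236/1531) = 2*sqrt(937935472079)/1531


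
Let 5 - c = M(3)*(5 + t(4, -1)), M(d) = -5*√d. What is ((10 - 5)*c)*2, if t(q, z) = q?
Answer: 50 + 450*√3 ≈ 829.42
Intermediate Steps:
c = 5 + 45*√3 (c = 5 - (-5*√3)*(5 + 4) = 5 - (-5*√3)*9 = 5 - (-45)*√3 = 5 + 45*√3 ≈ 82.942)
((10 - 5)*c)*2 = ((10 - 5)*(5 + 45*√3))*2 = (5*(5 + 45*√3))*2 = (25 + 225*√3)*2 = 50 + 450*√3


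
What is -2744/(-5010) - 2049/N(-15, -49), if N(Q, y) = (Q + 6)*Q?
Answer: -21989/1503 ≈ -14.630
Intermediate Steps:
N(Q, y) = Q*(6 + Q) (N(Q, y) = (6 + Q)*Q = Q*(6 + Q))
-2744/(-5010) - 2049/N(-15, -49) = -2744/(-5010) - 2049*(-1/(15*(6 - 15))) = -2744*(-1/5010) - 2049/((-15*(-9))) = 1372/2505 - 2049/135 = 1372/2505 - 2049*1/135 = 1372/2505 - 683/45 = -21989/1503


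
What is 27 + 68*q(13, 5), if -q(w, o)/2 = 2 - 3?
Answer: 163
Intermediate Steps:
q(w, o) = 2 (q(w, o) = -2*(2 - 3) = -2*(-1) = 2)
27 + 68*q(13, 5) = 27 + 68*2 = 27 + 136 = 163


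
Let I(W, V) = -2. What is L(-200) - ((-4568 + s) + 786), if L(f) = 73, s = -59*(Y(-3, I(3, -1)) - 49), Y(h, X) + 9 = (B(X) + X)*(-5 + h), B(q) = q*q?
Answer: -511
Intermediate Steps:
B(q) = q²
Y(h, X) = -9 + (-5 + h)*(X + X²) (Y(h, X) = -9 + (X² + X)*(-5 + h) = -9 + (X + X²)*(-5 + h) = -9 + (-5 + h)*(X + X²))
s = 4366 (s = -59*((-9 - 5*(-2) - 5*(-2)² - 2*(-3) - 3*(-2)²) - 49) = -59*((-9 + 10 - 5*4 + 6 - 3*4) - 49) = -59*((-9 + 10 - 20 + 6 - 12) - 49) = -59*(-25 - 49) = -59*(-74) = 4366)
L(-200) - ((-4568 + s) + 786) = 73 - ((-4568 + 4366) + 786) = 73 - (-202 + 786) = 73 - 1*584 = 73 - 584 = -511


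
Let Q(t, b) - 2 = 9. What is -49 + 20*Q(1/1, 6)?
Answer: 171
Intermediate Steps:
Q(t, b) = 11 (Q(t, b) = 2 + 9 = 11)
-49 + 20*Q(1/1, 6) = -49 + 20*11 = -49 + 220 = 171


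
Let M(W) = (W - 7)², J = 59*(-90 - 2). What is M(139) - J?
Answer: 22852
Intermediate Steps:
J = -5428 (J = 59*(-92) = -5428)
M(W) = (-7 + W)²
M(139) - J = (-7 + 139)² - 1*(-5428) = 132² + 5428 = 17424 + 5428 = 22852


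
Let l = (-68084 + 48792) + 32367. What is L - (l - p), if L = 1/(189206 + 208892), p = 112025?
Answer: 39391797101/398098 ≈ 98950.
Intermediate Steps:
l = 13075 (l = -19292 + 32367 = 13075)
L = 1/398098 ≈ 2.5119e-6
L - (l - p) = 1/398098 - (13075 - 1*112025) = 1/398098 - (13075 - 112025) = 1/398098 - 1*(-98950) = 1/398098 + 98950 = 39391797101/398098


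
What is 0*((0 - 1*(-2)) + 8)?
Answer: 0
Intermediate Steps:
0*((0 - 1*(-2)) + 8) = 0*((0 + 2) + 8) = 0*(2 + 8) = 0*10 = 0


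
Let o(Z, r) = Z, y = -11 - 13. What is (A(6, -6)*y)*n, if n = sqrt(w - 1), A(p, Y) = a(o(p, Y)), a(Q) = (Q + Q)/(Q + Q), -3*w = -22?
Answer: -8*sqrt(57) ≈ -60.399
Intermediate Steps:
w = 22/3 (w = -1/3*(-22) = 22/3 ≈ 7.3333)
y = -24
a(Q) = 1 (a(Q) = (2*Q)/((2*Q)) = (2*Q)*(1/(2*Q)) = 1)
A(p, Y) = 1
n = sqrt(57)/3 (n = sqrt(22/3 - 1) = sqrt(19/3) = sqrt(57)/3 ≈ 2.5166)
(A(6, -6)*y)*n = (1*(-24))*(sqrt(57)/3) = -8*sqrt(57)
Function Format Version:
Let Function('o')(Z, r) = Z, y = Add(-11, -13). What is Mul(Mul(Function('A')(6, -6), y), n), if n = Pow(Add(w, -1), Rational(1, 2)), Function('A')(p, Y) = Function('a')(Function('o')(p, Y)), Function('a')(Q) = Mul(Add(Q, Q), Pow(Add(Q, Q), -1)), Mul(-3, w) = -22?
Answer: Mul(-8, Pow(57, Rational(1, 2))) ≈ -60.399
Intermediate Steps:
w = Rational(22, 3) (w = Mul(Rational(-1, 3), -22) = Rational(22, 3) ≈ 7.3333)
y = -24
Function('a')(Q) = 1 (Function('a')(Q) = Mul(Mul(2, Q), Pow(Mul(2, Q), -1)) = Mul(Mul(2, Q), Mul(Rational(1, 2), Pow(Q, -1))) = 1)
Function('A')(p, Y) = 1
n = Mul(Rational(1, 3), Pow(57, Rational(1, 2))) (n = Pow(Add(Rational(22, 3), -1), Rational(1, 2)) = Pow(Rational(19, 3), Rational(1, 2)) = Mul(Rational(1, 3), Pow(57, Rational(1, 2))) ≈ 2.5166)
Mul(Mul(Function('A')(6, -6), y), n) = Mul(Mul(1, -24), Mul(Rational(1, 3), Pow(57, Rational(1, 2)))) = Mul(-24, Mul(Rational(1, 3), Pow(57, Rational(1, 2)))) = Mul(-8, Pow(57, Rational(1, 2)))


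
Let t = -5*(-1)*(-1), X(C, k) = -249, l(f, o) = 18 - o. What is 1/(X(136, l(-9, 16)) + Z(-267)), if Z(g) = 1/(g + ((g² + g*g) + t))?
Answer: -142306/35434193 ≈ -0.0040161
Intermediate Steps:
t = -5 (t = 5*(-1) = -5)
Z(g) = 1/(-5 + g + 2*g²) (Z(g) = 1/(g + ((g² + g*g) - 5)) = 1/(g + ((g² + g²) - 5)) = 1/(g + (2*g² - 5)) = 1/(g + (-5 + 2*g²)) = 1/(-5 + g + 2*g²))
1/(X(136, l(-9, 16)) + Z(-267)) = 1/(-249 + 1/(-5 - 267 + 2*(-267)²)) = 1/(-249 + 1/(-5 - 267 + 2*71289)) = 1/(-249 + 1/(-5 - 267 + 142578)) = 1/(-249 + 1/142306) = 1/(-35434193/142306) = -142306/35434193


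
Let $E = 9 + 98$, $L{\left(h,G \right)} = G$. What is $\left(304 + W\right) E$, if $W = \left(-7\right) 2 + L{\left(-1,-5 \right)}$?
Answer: $30495$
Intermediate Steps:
$W = -19$ ($W = \left(-7\right) 2 - 5 = -14 - 5 = -19$)
$E = 107$
$\left(304 + W\right) E = \left(304 - 19\right) 107 = 285 \cdot 107 = 30495$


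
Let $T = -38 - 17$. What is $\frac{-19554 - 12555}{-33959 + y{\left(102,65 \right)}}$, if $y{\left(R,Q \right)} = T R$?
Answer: $\frac{32109}{39569} \approx 0.81147$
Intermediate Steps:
$T = -55$ ($T = -38 - 17 = -55$)
$y{\left(R,Q \right)} = - 55 R$
$\frac{-19554 - 12555}{-33959 + y{\left(102,65 \right)}} = \frac{-19554 - 12555}{-33959 - 5610} = - \frac{32109}{-33959 - 5610} = - \frac{32109}{-39569} = \left(-32109\right) \left(- \frac{1}{39569}\right) = \frac{32109}{39569}$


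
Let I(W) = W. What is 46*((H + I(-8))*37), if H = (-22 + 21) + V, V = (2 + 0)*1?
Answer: -11914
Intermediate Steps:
V = 2 (V = 2*1 = 2)
H = 1 (H = (-22 + 21) + 2 = -1 + 2 = 1)
46*((H + I(-8))*37) = 46*((1 - 8)*37) = 46*(-7*37) = 46*(-259) = -11914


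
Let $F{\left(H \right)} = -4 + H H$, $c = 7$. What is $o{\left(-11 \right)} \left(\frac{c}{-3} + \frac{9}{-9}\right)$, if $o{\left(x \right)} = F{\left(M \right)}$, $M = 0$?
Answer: $\frac{40}{3} \approx 13.333$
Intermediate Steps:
$F{\left(H \right)} = -4 + H^{2}$
$o{\left(x \right)} = -4$ ($o{\left(x \right)} = -4 + 0^{2} = -4 + 0 = -4$)
$o{\left(-11 \right)} \left(\frac{c}{-3} + \frac{9}{-9}\right) = - 4 \left(\frac{7}{-3} + \frac{9}{-9}\right) = - 4 \left(7 \left(- \frac{1}{3}\right) + 9 \left(- \frac{1}{9}\right)\right) = - 4 \left(- \frac{7}{3} - 1\right) = \left(-4\right) \left(- \frac{10}{3}\right) = \frac{40}{3}$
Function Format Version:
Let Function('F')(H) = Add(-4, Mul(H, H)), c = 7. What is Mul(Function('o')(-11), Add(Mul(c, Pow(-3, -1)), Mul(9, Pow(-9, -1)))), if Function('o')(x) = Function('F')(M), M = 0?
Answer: Rational(40, 3) ≈ 13.333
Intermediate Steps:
Function('F')(H) = Add(-4, Pow(H, 2))
Function('o')(x) = -4 (Function('o')(x) = Add(-4, Pow(0, 2)) = Add(-4, 0) = -4)
Mul(Function('o')(-11), Add(Mul(c, Pow(-3, -1)), Mul(9, Pow(-9, -1)))) = Mul(-4, Add(Mul(7, Pow(-3, -1)), Mul(9, Pow(-9, -1)))) = Mul(-4, Add(Mul(7, Rational(-1, 3)), Mul(9, Rational(-1, 9)))) = Mul(-4, Add(Rational(-7, 3), -1)) = Mul(-4, Rational(-10, 3)) = Rational(40, 3)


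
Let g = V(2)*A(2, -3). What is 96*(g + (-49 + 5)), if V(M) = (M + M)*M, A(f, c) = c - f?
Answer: -8064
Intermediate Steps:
V(M) = 2*M**2 (V(M) = (2*M)*M = 2*M**2)
g = -40 (g = (2*2**2)*(-3 - 1*2) = (2*4)*(-3 - 2) = 8*(-5) = -40)
96*(g + (-49 + 5)) = 96*(-40 + (-49 + 5)) = 96*(-40 - 44) = 96*(-84) = -8064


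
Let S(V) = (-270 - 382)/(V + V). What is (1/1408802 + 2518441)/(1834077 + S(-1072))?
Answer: 950859904339044/692472275479435 ≈ 1.3731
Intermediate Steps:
S(V) = -326/V (S(V) = -652*1/(2*V) = -326/V)
(1/1408802 + 2518441)/(1834077 + S(-1072)) = (1/1408802 + 2518441)/(1834077 - 326/(-1072)) = (1/1408802 + 2518441)/(1834077 - 326*(-1/1072)) = 3547984717683/(1408802*(1834077 + 163/536)) = 3547984717683/(1408802*(983065435/536)) = (3547984717683/1408802)*(536/983065435) = 950859904339044/692472275479435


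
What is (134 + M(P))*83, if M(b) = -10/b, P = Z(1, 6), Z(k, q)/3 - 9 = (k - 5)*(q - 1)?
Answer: 367856/33 ≈ 11147.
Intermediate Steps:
Z(k, q) = 27 + 3*(-1 + q)*(-5 + k) (Z(k, q) = 27 + 3*((k - 5)*(q - 1)) = 27 + 3*((-5 + k)*(-1 + q)) = 27 + 3*((-1 + q)*(-5 + k)) = 27 + 3*(-1 + q)*(-5 + k))
P = -33 (P = 42 - 15*6 - 3*1 + 3*1*6 = 42 - 90 - 3 + 18 = -33)
(134 + M(P))*83 = (134 - 10/(-33))*83 = (134 - 10*(-1/33))*83 = (134 + 10/33)*83 = (4432/33)*83 = 367856/33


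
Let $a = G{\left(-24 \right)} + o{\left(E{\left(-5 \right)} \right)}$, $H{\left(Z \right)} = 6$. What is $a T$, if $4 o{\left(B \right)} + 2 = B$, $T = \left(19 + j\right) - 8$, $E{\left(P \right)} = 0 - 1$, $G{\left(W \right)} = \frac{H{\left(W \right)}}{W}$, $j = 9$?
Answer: $-20$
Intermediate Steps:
$G{\left(W \right)} = \frac{6}{W}$
$E{\left(P \right)} = -1$ ($E{\left(P \right)} = 0 - 1 = -1$)
$T = 20$ ($T = \left(19 + 9\right) - 8 = 28 - 8 = 20$)
$o{\left(B \right)} = - \frac{1}{2} + \frac{B}{4}$
$a = -1$ ($a = \frac{6}{-24} + \left(- \frac{1}{2} + \frac{1}{4} \left(-1\right)\right) = 6 \left(- \frac{1}{24}\right) - \frac{3}{4} = - \frac{1}{4} - \frac{3}{4} = -1$)
$a T = \left(-1\right) 20 = -20$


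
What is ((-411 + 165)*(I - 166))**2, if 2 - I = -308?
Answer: 1254859776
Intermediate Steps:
I = 310 (I = 2 - 1*(-308) = 2 + 308 = 310)
((-411 + 165)*(I - 166))**2 = ((-411 + 165)*(310 - 166))**2 = (-246*144)**2 = (-35424)**2 = 1254859776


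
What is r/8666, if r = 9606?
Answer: 4803/4333 ≈ 1.1085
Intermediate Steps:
r/8666 = 9606/8666 = 9606*(1/8666) = 4803/4333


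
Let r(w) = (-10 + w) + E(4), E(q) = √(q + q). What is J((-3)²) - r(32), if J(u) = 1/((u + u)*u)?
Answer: -3563/162 - 2*√2 ≈ -24.822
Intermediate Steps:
E(q) = √2*√q (E(q) = √(2*q) = √2*√q)
r(w) = -10 + w + 2*√2 (r(w) = (-10 + w) + √2*√4 = (-10 + w) + √2*2 = (-10 + w) + 2*√2 = -10 + w + 2*√2)
J(u) = 1/(2*u²) (J(u) = 1/(((2*u))*u) = (1/(2*u))/u = 1/(2*u²))
J((-3)²) - r(32) = 1/(2*((-3)²)²) - (-10 + 32 + 2*√2) = (½)/9² - (22 + 2*√2) = (½)*(1/81) + (-22 - 2*√2) = 1/162 + (-22 - 2*√2) = -3563/162 - 2*√2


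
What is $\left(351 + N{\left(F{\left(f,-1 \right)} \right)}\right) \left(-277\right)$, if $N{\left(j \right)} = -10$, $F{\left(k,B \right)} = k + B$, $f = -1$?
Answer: $-94457$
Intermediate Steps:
$F{\left(k,B \right)} = B + k$
$\left(351 + N{\left(F{\left(f,-1 \right)} \right)}\right) \left(-277\right) = \left(351 - 10\right) \left(-277\right) = 341 \left(-277\right) = -94457$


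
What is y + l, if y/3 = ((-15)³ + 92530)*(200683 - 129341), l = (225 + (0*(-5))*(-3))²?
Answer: 19081538655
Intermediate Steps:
l = 50625 (l = (225 + 0*(-3))² = (225 + 0)² = 225² = 50625)
y = 19081488030 (y = 3*(((-15)³ + 92530)*(200683 - 129341)) = 3*((-3375 + 92530)*71342) = 3*(89155*71342) = 3*6360496010 = 19081488030)
y + l = 19081488030 + 50625 = 19081538655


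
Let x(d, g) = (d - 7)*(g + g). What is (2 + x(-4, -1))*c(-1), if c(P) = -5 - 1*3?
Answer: -192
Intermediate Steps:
x(d, g) = 2*g*(-7 + d) (x(d, g) = (-7 + d)*(2*g) = 2*g*(-7 + d))
c(P) = -8 (c(P) = -5 - 3 = -8)
(2 + x(-4, -1))*c(-1) = (2 + 2*(-1)*(-7 - 4))*(-8) = (2 + 2*(-1)*(-11))*(-8) = (2 + 22)*(-8) = 24*(-8) = -192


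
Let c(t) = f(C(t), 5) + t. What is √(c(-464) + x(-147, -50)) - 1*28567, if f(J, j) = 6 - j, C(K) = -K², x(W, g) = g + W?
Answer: -28567 + 2*I*√165 ≈ -28567.0 + 25.69*I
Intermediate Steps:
x(W, g) = W + g
c(t) = 1 + t (c(t) = (6 - 1*5) + t = (6 - 5) + t = 1 + t)
√(c(-464) + x(-147, -50)) - 1*28567 = √((1 - 464) + (-147 - 50)) - 1*28567 = √(-463 - 197) - 28567 = √(-660) - 28567 = 2*I*√165 - 28567 = -28567 + 2*I*√165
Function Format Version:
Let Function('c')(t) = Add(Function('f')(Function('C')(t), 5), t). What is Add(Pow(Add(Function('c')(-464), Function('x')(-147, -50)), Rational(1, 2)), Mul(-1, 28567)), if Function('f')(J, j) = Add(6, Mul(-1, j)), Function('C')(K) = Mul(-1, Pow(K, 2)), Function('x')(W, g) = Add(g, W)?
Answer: Add(-28567, Mul(2, I, Pow(165, Rational(1, 2)))) ≈ Add(-28567., Mul(25.690, I))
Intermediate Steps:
Function('x')(W, g) = Add(W, g)
Function('c')(t) = Add(1, t) (Function('c')(t) = Add(Add(6, Mul(-1, 5)), t) = Add(Add(6, -5), t) = Add(1, t))
Add(Pow(Add(Function('c')(-464), Function('x')(-147, -50)), Rational(1, 2)), Mul(-1, 28567)) = Add(Pow(Add(Add(1, -464), Add(-147, -50)), Rational(1, 2)), Mul(-1, 28567)) = Add(Pow(Add(-463, -197), Rational(1, 2)), -28567) = Add(Pow(-660, Rational(1, 2)), -28567) = Add(Mul(2, I, Pow(165, Rational(1, 2))), -28567) = Add(-28567, Mul(2, I, Pow(165, Rational(1, 2))))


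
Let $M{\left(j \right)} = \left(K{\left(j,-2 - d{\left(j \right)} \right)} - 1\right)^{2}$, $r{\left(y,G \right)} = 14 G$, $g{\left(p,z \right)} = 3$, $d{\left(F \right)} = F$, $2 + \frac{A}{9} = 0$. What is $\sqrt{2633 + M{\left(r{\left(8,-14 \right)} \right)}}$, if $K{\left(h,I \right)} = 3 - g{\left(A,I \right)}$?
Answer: $\sqrt{2634} \approx 51.323$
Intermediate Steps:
$A = -18$ ($A = -18 + 9 \cdot 0 = -18 + 0 = -18$)
$K{\left(h,I \right)} = 0$ ($K{\left(h,I \right)} = 3 - 3 = 0$)
$M{\left(j \right)} = 1$ ($M{\left(j \right)} = \left(0 - 1\right)^{2} = \left(-1\right)^{2} = 1$)
$\sqrt{2633 + M{\left(r{\left(8,-14 \right)} \right)}} = \sqrt{2633 + 1} = \sqrt{2634}$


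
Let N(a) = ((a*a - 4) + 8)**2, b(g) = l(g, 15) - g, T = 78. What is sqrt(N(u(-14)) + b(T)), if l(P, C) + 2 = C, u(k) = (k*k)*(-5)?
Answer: 7*sqrt(18823996799) ≈ 9.6040e+5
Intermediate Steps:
u(k) = -5*k**2 (u(k) = k**2*(-5) = -5*k**2)
l(P, C) = -2 + C
b(g) = 13 - g (b(g) = (-2 + 15) - g = 13 - g)
N(a) = (4 + a**2)**2 (N(a) = ((a**2 - 4) + 8)**2 = ((-4 + a**2) + 8)**2 = (4 + a**2)**2)
sqrt(N(u(-14)) + b(T)) = sqrt((4 + (-5*(-14)**2)**2)**2 + (13 - 1*78)) = sqrt((4 + (-5*196)**2)**2 + (13 - 78)) = sqrt((4 + (-980)**2)**2 - 65) = sqrt((4 + 960400)**2 - 65) = sqrt(960404**2 - 65) = sqrt(922375843216 - 65) = sqrt(922375843151) = 7*sqrt(18823996799)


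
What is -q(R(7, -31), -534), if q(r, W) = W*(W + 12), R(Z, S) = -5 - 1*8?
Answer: -278748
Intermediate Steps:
R(Z, S) = -13 (R(Z, S) = -5 - 8 = -13)
q(r, W) = W*(12 + W)
-q(R(7, -31), -534) = -(-534)*(12 - 534) = -(-534)*(-522) = -1*278748 = -278748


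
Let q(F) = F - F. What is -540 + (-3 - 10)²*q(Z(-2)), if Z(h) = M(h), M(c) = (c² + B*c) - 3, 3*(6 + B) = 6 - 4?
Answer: -540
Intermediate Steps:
B = -16/3 (B = -6 + (6 - 4)/3 = -6 + (⅓)*2 = -6 + ⅔ = -16/3 ≈ -5.3333)
M(c) = -3 + c² - 16*c/3 (M(c) = (c² - 16*c/3) - 3 = -3 + c² - 16*c/3)
Z(h) = -3 + h² - 16*h/3
q(F) = 0
-540 + (-3 - 10)²*q(Z(-2)) = -540 + (-3 - 10)²*0 = -540 + (-13)²*0 = -540 + 169*0 = -540 + 0 = -540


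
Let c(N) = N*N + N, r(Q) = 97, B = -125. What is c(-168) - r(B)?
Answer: 27959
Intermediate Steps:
c(N) = N + N² (c(N) = N² + N = N + N²)
c(-168) - r(B) = -168*(1 - 168) - 1*97 = -168*(-167) - 97 = 28056 - 97 = 27959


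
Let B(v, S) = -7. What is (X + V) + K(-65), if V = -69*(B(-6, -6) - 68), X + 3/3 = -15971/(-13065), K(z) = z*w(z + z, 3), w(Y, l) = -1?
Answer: 68463506/13065 ≈ 5240.2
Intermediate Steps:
K(z) = -z (K(z) = z*(-1) = -z)
X = 2906/13065 (X = -1 - 15971/(-13065) = -1 - 15971*(-1/13065) = -1 + 15971/13065 = 2906/13065 ≈ 0.22243)
V = 5175 (V = -69*(-7 - 68) = -69*(-75) = 5175)
(X + V) + K(-65) = (2906/13065 + 5175) - 1*(-65) = 67614281/13065 + 65 = 68463506/13065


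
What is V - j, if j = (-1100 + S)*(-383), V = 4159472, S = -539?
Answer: 3531735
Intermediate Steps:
j = 627737 (j = (-1100 - 539)*(-383) = -1639*(-383) = 627737)
V - j = 4159472 - 1*627737 = 4159472 - 627737 = 3531735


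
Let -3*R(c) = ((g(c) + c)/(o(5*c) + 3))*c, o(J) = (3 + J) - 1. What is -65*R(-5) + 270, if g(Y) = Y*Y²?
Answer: -2605/6 ≈ -434.17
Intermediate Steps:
g(Y) = Y³
o(J) = 2 + J
R(c) = -c*(c + c³)/(3*(5 + 5*c)) (R(c) = -(c³ + c)/((2 + 5*c) + 3)*c/3 = -(c + c³)/(5 + 5*c)*c/3 = -c*(c + c³)/(3*(5 + 5*c)))
-65*R(-5) + 270 = -65*(-1*(-5)² - 1*(-5)⁴)/(15 + 15*(-5)) + 270 = -65*(-1*25 - 1*625)/(15 - 75) + 270 = -65*(-25 - 625)/(-60) + 270 = -(-13)*(-650)/12 + 270 = -65*65/6 + 270 = -4225/6 + 270 = -2605/6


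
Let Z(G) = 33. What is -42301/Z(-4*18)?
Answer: -42301/33 ≈ -1281.8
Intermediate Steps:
-42301/Z(-4*18) = -42301/33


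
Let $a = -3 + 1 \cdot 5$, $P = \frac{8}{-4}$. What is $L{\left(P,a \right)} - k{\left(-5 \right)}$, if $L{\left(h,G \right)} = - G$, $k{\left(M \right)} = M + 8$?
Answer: $-5$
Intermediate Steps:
$k{\left(M \right)} = 8 + M$
$P = -2$ ($P = 8 \left(- \frac{1}{4}\right) = -2$)
$a = 2$ ($a = -3 + 5 = 2$)
$L{\left(P,a \right)} - k{\left(-5 \right)} = \left(-1\right) 2 - \left(8 - 5\right) = -2 - 3 = -5$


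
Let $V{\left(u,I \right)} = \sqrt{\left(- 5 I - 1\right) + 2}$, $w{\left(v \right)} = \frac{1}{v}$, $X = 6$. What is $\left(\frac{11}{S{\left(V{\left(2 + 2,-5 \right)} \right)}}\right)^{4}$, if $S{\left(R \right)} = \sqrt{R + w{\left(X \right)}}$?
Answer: $\frac{4081572}{7225} - \frac{52272 \sqrt{26}}{7225} \approx 528.03$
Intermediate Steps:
$V{\left(u,I \right)} = \sqrt{1 - 5 I}$ ($V{\left(u,I \right)} = \sqrt{\left(-1 - 5 I\right) + 2} = \sqrt{1 - 5 I}$)
$S{\left(R \right)} = \sqrt{\frac{1}{6} + R}$ ($S{\left(R \right)} = \sqrt{R + \frac{1}{6}} = \sqrt{\frac{1}{6} + R}$)
$\left(\frac{11}{S{\left(V{\left(2 + 2,-5 \right)} \right)}}\right)^{4} = \left(\frac{11}{\frac{1}{6} \sqrt{6 + 36 \sqrt{1 - -25}}}\right)^{4} = \left(\frac{11}{\frac{1}{6} \sqrt{6 + 36 \sqrt{1 + 25}}}\right)^{4} = \left(\frac{11}{\frac{1}{6} \sqrt{6 + 36 \sqrt{26}}}\right)^{4} = \left(11 \frac{6}{\sqrt{6 + 36 \sqrt{26}}}\right)^{4} = \left(\frac{66}{\sqrt{6 + 36 \sqrt{26}}}\right)^{4} = \frac{18974736}{\left(6 + 36 \sqrt{26}\right)^{2}}$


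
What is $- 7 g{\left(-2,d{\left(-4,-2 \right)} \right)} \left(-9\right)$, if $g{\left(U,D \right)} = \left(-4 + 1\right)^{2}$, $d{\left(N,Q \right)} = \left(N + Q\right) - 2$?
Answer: $567$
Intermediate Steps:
$d{\left(N,Q \right)} = -2 + N + Q$
$g{\left(U,D \right)} = 9$ ($g{\left(U,D \right)} = \left(-3\right)^{2} = 9$)
$- 7 g{\left(-2,d{\left(-4,-2 \right)} \right)} \left(-9\right) = \left(-7\right) 9 \left(-9\right) = \left(-63\right) \left(-9\right) = 567$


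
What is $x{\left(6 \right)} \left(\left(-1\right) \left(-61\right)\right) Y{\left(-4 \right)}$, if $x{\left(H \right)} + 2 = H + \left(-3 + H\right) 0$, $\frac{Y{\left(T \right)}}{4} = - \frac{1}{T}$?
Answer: $244$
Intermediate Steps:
$Y{\left(T \right)} = - \frac{4}{T}$ ($Y{\left(T \right)} = 4 \left(- \frac{1}{T}\right) = - \frac{4}{T}$)
$x{\left(H \right)} = -2 + H$ ($x{\left(H \right)} = -2 + \left(H + \left(-3 + H\right) 0\right) = -2 + \left(H + 0\right) = -2 + H$)
$x{\left(6 \right)} \left(\left(-1\right) \left(-61\right)\right) Y{\left(-4 \right)} = \left(-2 + 6\right) \left(\left(-1\right) \left(-61\right)\right) \left(- \frac{4}{-4}\right) = 4 \cdot 61 \left(\left(-4\right) \left(- \frac{1}{4}\right)\right) = 244 \cdot 1 = 244$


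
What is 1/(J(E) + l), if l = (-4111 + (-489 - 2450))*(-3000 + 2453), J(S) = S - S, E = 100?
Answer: 1/3856350 ≈ 2.5931e-7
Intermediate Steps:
J(S) = 0
l = 3856350 (l = (-4111 - 2939)*(-547) = -7050*(-547) = 3856350)
1/(J(E) + l) = 1/(0 + 3856350) = 1/3856350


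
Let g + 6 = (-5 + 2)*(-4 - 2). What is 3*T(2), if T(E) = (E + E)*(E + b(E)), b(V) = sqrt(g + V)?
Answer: 24 + 12*sqrt(14) ≈ 68.900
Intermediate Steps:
g = 12 (g = -6 + (-5 + 2)*(-4 - 2) = -6 - 3*(-6) = -6 + 18 = 12)
b(V) = sqrt(12 + V)
T(E) = 2*E*(E + sqrt(12 + E)) (T(E) = (E + E)*(E + sqrt(12 + E)) = (2*E)*(E + sqrt(12 + E)) = 2*E*(E + sqrt(12 + E)))
3*T(2) = 3*(2*2*(2 + sqrt(12 + 2))) = 3*(2*2*(2 + sqrt(14))) = 3*(8 + 4*sqrt(14)) = 24 + 12*sqrt(14)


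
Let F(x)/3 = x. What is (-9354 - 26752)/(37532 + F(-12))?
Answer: -18053/18748 ≈ -0.96293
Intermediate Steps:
F(x) = 3*x
(-9354 - 26752)/(37532 + F(-12)) = (-9354 - 26752)/(37532 + 3*(-12)) = -36106/(37532 - 36) = -36106/37496 = -36106*1/37496 = -18053/18748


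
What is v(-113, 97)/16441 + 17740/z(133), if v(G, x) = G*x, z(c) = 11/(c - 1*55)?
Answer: 22749619949/180851 ≈ 1.2579e+5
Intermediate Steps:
z(c) = 11/(-55 + c) (z(c) = 11/(c - 55) = 11/(-55 + c))
v(-113, 97)/16441 + 17740/z(133) = -113*97/16441 + 17740/((11/(-55 + 133))) = -10961*1/16441 + 17740/((11/78)) = -10961/16441 + 17740/((11*(1/78))) = -10961/16441 + 17740/(11/78) = -10961/16441 + 17740*(78/11) = -10961/16441 + 1383720/11 = 22749619949/180851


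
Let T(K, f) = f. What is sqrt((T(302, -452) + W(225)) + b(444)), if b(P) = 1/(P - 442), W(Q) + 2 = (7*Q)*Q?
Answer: sqrt(1415686)/2 ≈ 594.91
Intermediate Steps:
W(Q) = -2 + 7*Q**2 (W(Q) = -2 + (7*Q)*Q = -2 + 7*Q**2)
b(P) = 1/(-442 + P)
sqrt((T(302, -452) + W(225)) + b(444)) = sqrt((-452 + (-2 + 7*225**2)) + 1/(-442 + 444)) = sqrt((-452 + (-2 + 7*50625)) + 1/2) = sqrt((-452 + (-2 + 354375)) + 1/2) = sqrt((-452 + 354373) + 1/2) = sqrt(353921 + 1/2) = sqrt(707843/2) = sqrt(1415686)/2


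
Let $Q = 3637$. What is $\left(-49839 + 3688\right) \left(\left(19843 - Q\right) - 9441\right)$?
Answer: $-312211515$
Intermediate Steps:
$\left(-49839 + 3688\right) \left(\left(19843 - Q\right) - 9441\right) = \left(-49839 + 3688\right) \left(\left(19843 - 3637\right) - 9441\right) = - 46151 \left(\left(19843 - 3637\right) - 9441\right) = - 46151 \left(16206 - 9441\right) = \left(-46151\right) 6765 = -312211515$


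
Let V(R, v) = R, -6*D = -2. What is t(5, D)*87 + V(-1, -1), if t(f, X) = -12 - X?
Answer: -1074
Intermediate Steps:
D = ⅓ (D = -⅙*(-2) = ⅓ ≈ 0.33333)
t(5, D)*87 + V(-1, -1) = (-12 - 1*⅓)*87 - 1 = (-12 - ⅓)*87 - 1 = -37/3*87 - 1 = -1073 - 1 = -1074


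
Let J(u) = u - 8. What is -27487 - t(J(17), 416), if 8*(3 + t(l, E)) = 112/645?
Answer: -17727194/645 ≈ -27484.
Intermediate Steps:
J(u) = -8 + u
t(l, E) = -1921/645 (t(l, E) = -3 + (112/645)/8 = -3 + (112*(1/645))/8 = -3 + (⅛)*(112/645) = -3 + 14/645 = -1921/645)
-27487 - t(J(17), 416) = -27487 - 1*(-1921/645) = -27487 + 1921/645 = -17727194/645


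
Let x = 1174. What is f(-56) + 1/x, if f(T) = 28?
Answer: 32873/1174 ≈ 28.001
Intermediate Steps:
f(-56) + 1/x = 28 + 1/1174 = 32873/1174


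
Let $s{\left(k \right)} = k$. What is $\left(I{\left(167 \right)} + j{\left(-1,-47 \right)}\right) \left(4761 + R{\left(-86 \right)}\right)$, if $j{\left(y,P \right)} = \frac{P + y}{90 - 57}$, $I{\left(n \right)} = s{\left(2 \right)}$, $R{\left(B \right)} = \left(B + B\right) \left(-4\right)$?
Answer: $\frac{32694}{11} \approx 2972.2$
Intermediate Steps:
$R{\left(B \right)} = - 8 B$ ($R{\left(B \right)} = 2 B \left(-4\right) = - 8 B$)
$I{\left(n \right)} = 2$
$j{\left(y,P \right)} = \frac{P}{33} + \frac{y}{33}$ ($j{\left(y,P \right)} = \frac{P + y}{33} = \left(P + y\right) \frac{1}{33} = \frac{P}{33} + \frac{y}{33}$)
$\left(I{\left(167 \right)} + j{\left(-1,-47 \right)}\right) \left(4761 + R{\left(-86 \right)}\right) = \left(2 + \left(\frac{1}{33} \left(-47\right) + \frac{1}{33} \left(-1\right)\right)\right) \left(4761 - -688\right) = \left(2 - \frac{16}{11}\right) \left(4761 + 688\right) = \left(2 - \frac{16}{11}\right) 5449 = \frac{6}{11} \cdot 5449 = \frac{32694}{11}$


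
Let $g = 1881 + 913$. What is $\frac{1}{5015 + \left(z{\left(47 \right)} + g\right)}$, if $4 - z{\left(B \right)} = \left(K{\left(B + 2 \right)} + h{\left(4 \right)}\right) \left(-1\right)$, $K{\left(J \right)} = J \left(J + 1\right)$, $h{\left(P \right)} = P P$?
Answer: $\frac{1}{10279} \approx 9.7286 \cdot 10^{-5}$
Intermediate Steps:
$h{\left(P \right)} = P^{2}$
$g = 2794$
$K{\left(J \right)} = J \left(1 + J\right)$
$z{\left(B \right)} = 20 + \left(2 + B\right) \left(3 + B\right)$ ($z{\left(B \right)} = 4 - \left(\left(B + 2\right) \left(1 + \left(B + 2\right)\right) + 4^{2}\right) \left(-1\right) = 4 - \left(\left(2 + B\right) \left(1 + \left(2 + B\right)\right) + 16\right) \left(-1\right) = 4 - \left(\left(2 + B\right) \left(3 + B\right) + 16\right) \left(-1\right) = 4 - \left(16 + \left(2 + B\right) \left(3 + B\right)\right) \left(-1\right) = 4 - \left(-16 - \left(2 + B\right) \left(3 + B\right)\right) = 4 + \left(16 + \left(2 + B\right) \left(3 + B\right)\right) = 20 + \left(2 + B\right) \left(3 + B\right)$)
$\frac{1}{5015 + \left(z{\left(47 \right)} + g\right)} = \frac{1}{5015 + \left(\left(20 + \left(2 + 47\right) \left(3 + 47\right)\right) + 2794\right)} = \frac{1}{5015 + \left(\left(20 + 49 \cdot 50\right) + 2794\right)} = \frac{1}{5015 + \left(\left(20 + 2450\right) + 2794\right)} = \frac{1}{5015 + \left(2470 + 2794\right)} = \frac{1}{5015 + 5264} = \frac{1}{10279}$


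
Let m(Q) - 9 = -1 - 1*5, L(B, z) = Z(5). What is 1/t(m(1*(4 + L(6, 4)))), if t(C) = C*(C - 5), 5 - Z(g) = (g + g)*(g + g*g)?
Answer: -1/6 ≈ -0.16667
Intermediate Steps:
Z(g) = 5 - 2*g*(g + g**2) (Z(g) = 5 - (g + g)*(g + g*g) = 5 - 2*g*(g + g**2))
L(B, z) = -295 (L(B, z) = 5 - 2*5**2 - 2*5**3 = 5 - 2*25 - 2*125 = 5 - 50 - 250 = -295)
m(Q) = 3 (m(Q) = 9 + (-1 - 1*5) = 9 + (-1 - 5) = 9 - 6 = 3)
t(C) = C*(-5 + C)
1/t(m(1*(4 + L(6, 4)))) = 1/(3*(-5 + 3)) = 1/(3*(-2)) = 1/(-6) = -1/6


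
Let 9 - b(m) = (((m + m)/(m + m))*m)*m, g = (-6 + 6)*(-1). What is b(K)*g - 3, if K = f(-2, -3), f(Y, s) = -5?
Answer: -3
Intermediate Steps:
K = -5
g = 0 (g = 0*(-1) = 0)
b(m) = 9 - m² (b(m) = 9 - ((m + m)/(m + m))*m*m = 9 - ((2*m)/((2*m)))*m*m = 9 - ((2*m)*(1/(2*m)))*m*m = 9 - 1*m*m = 9 - m*m = 9 - m²)
b(K)*g - 3 = (9 - 1*(-5)²)*0 - 3 = (9 - 1*25)*0 - 3 = (9 - 25)*0 - 3 = -16*0 - 3 = 0 - 3 = -3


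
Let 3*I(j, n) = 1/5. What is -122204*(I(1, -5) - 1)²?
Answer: -23951984/225 ≈ -1.0645e+5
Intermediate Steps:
I(j, n) = 1/15 (I(j, n) = (⅓)/5 = (⅓)*(⅕) = 1/15)
-122204*(I(1, -5) - 1)² = -122204*(1/15 - 1)² = -122204*(-14/15)² = -122204*196/225 = -23951984/225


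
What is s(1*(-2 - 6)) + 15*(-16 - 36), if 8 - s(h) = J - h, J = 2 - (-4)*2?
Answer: -790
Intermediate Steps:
J = 10 (J = 2 - 4*(-2) = 2 + 8 = 10)
s(h) = -2 + h (s(h) = 8 - (10 - h) = 8 + (-10 + h) = -2 + h)
s(1*(-2 - 6)) + 15*(-16 - 36) = (-2 + 1*(-2 - 6)) + 15*(-16 - 36) = (-2 + 1*(-8)) + 15*(-52) = (-2 - 8) - 780 = -10 - 780 = -790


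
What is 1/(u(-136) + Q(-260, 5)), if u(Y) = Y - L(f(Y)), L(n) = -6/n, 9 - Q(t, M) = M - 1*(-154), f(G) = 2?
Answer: -1/283 ≈ -0.0035336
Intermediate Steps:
Q(t, M) = -145 - M (Q(t, M) = 9 - (M - 1*(-154)) = 9 - (M + 154) = 9 - (154 + M) = 9 + (-154 - M) = -145 - M)
u(Y) = 3 + Y (u(Y) = Y - (-6)/2 = Y - 1*(-3) = Y + 3 = 3 + Y)
1/(u(-136) + Q(-260, 5)) = 1/((3 - 136) + (-145 - 1*5)) = 1/(-133 + (-145 - 5)) = 1/(-133 - 150) = 1/(-283) = -1/283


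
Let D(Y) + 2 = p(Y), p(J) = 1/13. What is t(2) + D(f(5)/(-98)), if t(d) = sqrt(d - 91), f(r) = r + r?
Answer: -25/13 + I*sqrt(89) ≈ -1.9231 + 9.434*I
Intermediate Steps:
f(r) = 2*r
p(J) = 1/13
t(d) = sqrt(-91 + d)
D(Y) = -25/13 (D(Y) = -2 + 1/13 = -25/13)
t(2) + D(f(5)/(-98)) = sqrt(-91 + 2) - 25/13 = sqrt(-89) - 25/13 = I*sqrt(89) - 25/13 = -25/13 + I*sqrt(89)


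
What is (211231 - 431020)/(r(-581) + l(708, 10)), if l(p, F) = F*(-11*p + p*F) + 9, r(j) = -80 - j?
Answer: 24421/730 ≈ 33.453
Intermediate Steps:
l(p, F) = 9 + F*(-11*p + F*p) (l(p, F) = F*(-11*p + F*p) + 9 = 9 + F*(-11*p + F*p))
(211231 - 431020)/(r(-581) + l(708, 10)) = (211231 - 431020)/((-80 - 1*(-581)) + (9 + 708*10² - 11*10*708)) = -219789/((-80 + 581) + (9 + 708*100 - 77880)) = -219789/(501 + (9 + 70800 - 77880)) = -219789/(501 - 7071) = -219789/(-6570) = -219789*(-1/6570) = 24421/730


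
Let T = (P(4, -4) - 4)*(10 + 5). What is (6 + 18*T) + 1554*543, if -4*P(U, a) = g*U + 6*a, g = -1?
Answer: 844638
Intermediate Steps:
P(U, a) = -3*a/2 + U/4 (P(U, a) = -(-U + 6*a)/4 = -3*a/2 + U/4)
T = 45 (T = ((-3/2*(-4) + (1/4)*4) - 4)*(10 + 5) = ((6 + 1) - 4)*15 = (7 - 4)*15 = 3*15 = 45)
(6 + 18*T) + 1554*543 = (6 + 18*45) + 1554*543 = (6 + 810) + 843822 = 816 + 843822 = 844638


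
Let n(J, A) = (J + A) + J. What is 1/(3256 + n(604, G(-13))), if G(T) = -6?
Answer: 1/4458 ≈ 0.00022432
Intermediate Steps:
n(J, A) = A + 2*J (n(J, A) = (A + J) + J = A + 2*J)
1/(3256 + n(604, G(-13))) = 1/(3256 + (-6 + 2*604)) = 1/(3256 + (-6 + 1208)) = 1/(3256 + 1202) = 1/4458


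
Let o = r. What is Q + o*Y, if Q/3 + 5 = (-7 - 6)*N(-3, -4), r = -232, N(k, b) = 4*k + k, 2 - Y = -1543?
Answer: -357870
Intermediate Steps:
Y = 1545 (Y = 2 - 1*(-1543) = 2 + 1543 = 1545)
N(k, b) = 5*k
o = -232
Q = 570 (Q = -15 + 3*((-7 - 6)*(5*(-3))) = -15 + 3*(-13*(-15)) = -15 + 3*195 = -15 + 585 = 570)
Q + o*Y = 570 - 232*1545 = 570 - 358440 = -357870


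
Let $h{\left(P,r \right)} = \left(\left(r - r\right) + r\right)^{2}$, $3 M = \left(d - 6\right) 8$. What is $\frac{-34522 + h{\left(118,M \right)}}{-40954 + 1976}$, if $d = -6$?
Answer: $\frac{16749}{19489} \approx 0.85941$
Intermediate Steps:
$M = -32$ ($M = \frac{\left(-6 - 6\right) 8}{3} = \frac{\left(-12\right) 8}{3} = \frac{1}{3} \left(-96\right) = -32$)
$h{\left(P,r \right)} = r^{2}$ ($h{\left(P,r \right)} = \left(0 + r\right)^{2} = r^{2}$)
$\frac{-34522 + h{\left(118,M \right)}}{-40954 + 1976} = \frac{-34522 + \left(-32\right)^{2}}{-40954 + 1976} = \frac{-34522 + 1024}{-38978} = \left(-33498\right) \left(- \frac{1}{38978}\right) = \frac{16749}{19489}$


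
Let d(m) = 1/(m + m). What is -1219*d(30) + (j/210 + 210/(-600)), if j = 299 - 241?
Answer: -2141/105 ≈ -20.390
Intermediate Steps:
j = 58
d(m) = 1/(2*m)
-1219*d(30) + (j/210 + 210/(-600)) = -1219/(2*30) + (58/210 + 210/(-600)) = -1219/(2*30) + (58*(1/210) + 210*(-1/600)) = -1219*1/60 + (29/105 - 7/20) = -1219/60 - 31/420 = -2141/105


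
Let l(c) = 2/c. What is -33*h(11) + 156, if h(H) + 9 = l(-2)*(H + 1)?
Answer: 849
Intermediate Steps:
h(H) = -10 - H (h(H) = -9 + (2/(-2))*(H + 1) = -9 + (2*(-½))*(1 + H) = -9 - (1 + H) = -9 + (-1 - H) = -10 - H)
-33*h(11) + 156 = -33*(-10 - 1*11) + 156 = -33*(-10 - 11) + 156 = -33*(-21) + 156 = 693 + 156 = 849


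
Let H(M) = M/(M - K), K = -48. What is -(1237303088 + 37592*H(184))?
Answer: -35882654168/29 ≈ -1.2373e+9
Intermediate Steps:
H(M) = M/(48 + M) (H(M) = M/(M - 1*(-48)) = M/(M + 48) = M/(48 + M))
-(1237303088 + 37592*H(184)) = -(1237303088 + 6916928/(48 + 184)) = -37592/(1/(32914 + 184/232)) = -37592/(1/(32914 + 184*(1/232))) = -37592/(1/(32914 + 23/29)) = -37592/(1/(954529/29)) = -37592/29/954529 = -37592*954529/29 = -35882654168/29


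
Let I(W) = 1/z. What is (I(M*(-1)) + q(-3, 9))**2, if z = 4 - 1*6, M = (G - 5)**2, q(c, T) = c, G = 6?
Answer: 49/4 ≈ 12.250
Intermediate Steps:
M = 1 (M = (6 - 5)**2 = 1**2 = 1)
z = -2 (z = 4 - 6 = -2)
I(W) = -1/2 (I(W) = 1/(-2) = -1/2)
(I(M*(-1)) + q(-3, 9))**2 = (-1/2 - 3)**2 = (-7/2)**2 = 49/4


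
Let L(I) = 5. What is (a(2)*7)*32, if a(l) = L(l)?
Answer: 1120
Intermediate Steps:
a(l) = 5
(a(2)*7)*32 = (5*7)*32 = 35*32 = 1120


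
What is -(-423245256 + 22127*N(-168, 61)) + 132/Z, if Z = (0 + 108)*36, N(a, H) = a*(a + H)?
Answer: 8258858507/324 ≈ 2.5490e+7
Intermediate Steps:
N(a, H) = a*(H + a)
Z = 3888 (Z = 108*36 = 3888)
-(-423245256 + 22127*N(-168, 61)) + 132/Z = -(-423245256 - 3717336*(61 - 168)) + 132/3888 = -22127/(1/(-19128 - 168*(-107))) + 132*(1/3888) = -22127/(1/(-19128 + 17976)) + 11/324 = -22127/(1/(-1152)) + 11/324 = -22127/(-1/1152) + 11/324 = -22127*(-1152) + 11/324 = 25490304 + 11/324 = 8258858507/324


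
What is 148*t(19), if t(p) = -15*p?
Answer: -42180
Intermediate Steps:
148*t(19) = 148*(-15*19) = 148*(-285) = -42180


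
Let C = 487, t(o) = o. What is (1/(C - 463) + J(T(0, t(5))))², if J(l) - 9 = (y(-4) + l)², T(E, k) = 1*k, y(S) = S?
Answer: 58081/576 ≈ 100.84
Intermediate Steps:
T(E, k) = k
J(l) = 9 + (-4 + l)²
(1/(C - 463) + J(T(0, t(5))))² = (1/(487 - 463) + (9 + (-4 + 5)²))² = (1/24 + (9 + 1²))² = (1/24 + (9 + 1))² = (1/24 + 10)² = (241/24)² = 58081/576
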